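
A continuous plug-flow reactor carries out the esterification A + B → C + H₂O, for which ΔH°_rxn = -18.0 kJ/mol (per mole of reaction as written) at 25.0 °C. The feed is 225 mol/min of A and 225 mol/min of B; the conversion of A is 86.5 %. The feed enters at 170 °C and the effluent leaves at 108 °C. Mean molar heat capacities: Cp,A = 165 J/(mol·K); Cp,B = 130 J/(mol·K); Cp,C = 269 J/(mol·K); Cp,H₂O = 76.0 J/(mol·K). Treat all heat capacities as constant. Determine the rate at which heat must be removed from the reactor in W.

Extent of reaction ξ = 0.865 × 225 = 194.62 mol/min
Reaction term: ξ·ΔH°_rxn = 194.62 × -18.0 = -3503.2 kJ/min
Sensible, feed 170→25 °C: -9624.4 kJ/min
Outlet flows (mol/min): A 30.375, B 30.375, C 194.62, H₂O 194.62
Sensible, products 25→108 °C: 6316.8 kJ/min
Q = ΔH = -6810.8 kJ/min = -113.51 kW
Heat removed = 113510 W

Q_out = 114000 W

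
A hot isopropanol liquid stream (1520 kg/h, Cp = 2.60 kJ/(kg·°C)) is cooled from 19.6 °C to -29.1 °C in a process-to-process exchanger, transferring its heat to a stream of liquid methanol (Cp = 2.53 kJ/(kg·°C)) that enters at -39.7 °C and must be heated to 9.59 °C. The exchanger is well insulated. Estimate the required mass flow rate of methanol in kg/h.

ṁ_c = 1540 kg/h

Heat released by hot stream: Q = 1520 × 2.60 × (19.6 − -29.1) = 192460 kJ/h
Energy balance on cold side (adiabatic exchanger): Q = ṁ_c·Cp_c·(T_c,out − T_c,in)
ṁ_c = 192460 / [2.53 × (9.59 − -39.7)] = 1543.4 kg/h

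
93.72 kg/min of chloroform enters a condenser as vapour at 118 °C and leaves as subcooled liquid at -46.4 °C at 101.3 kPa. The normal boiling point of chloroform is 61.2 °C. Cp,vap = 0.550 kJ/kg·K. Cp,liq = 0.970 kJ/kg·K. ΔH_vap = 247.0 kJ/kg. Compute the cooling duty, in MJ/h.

vapour 118→61.2 °C: -31.24 kJ/kg
condensation at 61.2 °C: -247 kJ/kg
liquid 61.2→-46.4 °C: -104.37 kJ/kg
Δh = -31.24 + -247 + -104.37 = -382.61 kJ/kg
Q = ṁ·Δh = 93.72 kg/min × -382.61 kJ/kg = -35858 kJ/min
|Q| = 597.64 kW = 2151.5 MJ/h

Q_c = 2150 MJ/h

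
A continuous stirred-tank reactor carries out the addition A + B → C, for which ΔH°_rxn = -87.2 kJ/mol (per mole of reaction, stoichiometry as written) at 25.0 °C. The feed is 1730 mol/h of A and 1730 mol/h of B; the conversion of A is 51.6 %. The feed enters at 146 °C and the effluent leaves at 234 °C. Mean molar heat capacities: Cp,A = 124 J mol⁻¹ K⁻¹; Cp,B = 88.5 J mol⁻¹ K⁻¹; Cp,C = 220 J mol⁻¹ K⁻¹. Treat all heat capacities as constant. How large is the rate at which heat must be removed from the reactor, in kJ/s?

Extent of reaction ξ = 0.516 × 1730 = 892.68 mol/h
Reaction term: ξ·ΔH°_rxn = 892.68 × -87.2 = -77842 kJ/h
Sensible, feed 146→25 °C: -44483 kJ/h
Outlet flows (mol/h): A 837.32, B 837.32, C 892.68
Sensible, products 25→234 °C: 78233 kJ/h
Q = ΔH = -44091 kJ/h = -12.248 kW
Heat removed = 12.248 kJ/s

Q_out = 12.2 kJ/s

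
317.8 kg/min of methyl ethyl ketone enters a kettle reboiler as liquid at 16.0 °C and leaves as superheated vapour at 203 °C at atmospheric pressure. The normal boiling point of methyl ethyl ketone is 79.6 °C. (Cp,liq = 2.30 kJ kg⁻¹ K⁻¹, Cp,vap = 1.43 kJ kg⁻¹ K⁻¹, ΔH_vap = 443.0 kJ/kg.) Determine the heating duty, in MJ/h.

liquid 16.0→79.6 °C: 146.28 kJ/kg
vaporisation at 79.6 °C: 443 kJ/kg
vapour 79.6→203 °C: 176.46 kJ/kg
Δh = 146.28 + 443 + 176.46 = 765.74 kJ/kg
Q = ṁ·Δh = 317.8 kg/min × 765.74 kJ/kg = 243350 kJ/min
|Q| = 4055.9 kW = 14601 MJ/h

Q = 14600 MJ/h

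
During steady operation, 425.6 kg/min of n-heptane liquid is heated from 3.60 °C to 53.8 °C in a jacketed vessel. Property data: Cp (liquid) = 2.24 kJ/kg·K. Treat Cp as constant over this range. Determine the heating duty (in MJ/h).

Q = ṁ·Cp·ΔT = 425.6 × 2.24 × (53.8 − 3.60) = 47858 kJ/min
Converting: 47858 / 60 s = 797.63 kW
Heating duty = 2871.5 MJ/h

Q = 2870 MJ/h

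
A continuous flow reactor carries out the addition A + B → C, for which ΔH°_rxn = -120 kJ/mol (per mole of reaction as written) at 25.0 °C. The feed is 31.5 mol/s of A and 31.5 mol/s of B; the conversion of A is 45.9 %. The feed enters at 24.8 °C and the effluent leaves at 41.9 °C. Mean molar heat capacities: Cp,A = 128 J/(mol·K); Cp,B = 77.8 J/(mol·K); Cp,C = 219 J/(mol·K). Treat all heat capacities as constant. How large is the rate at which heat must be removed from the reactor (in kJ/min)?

Q_out = 97300 kJ/min

Extent of reaction ξ = 0.459 × 31.5 = 14.459 mol/s
Reaction term: ξ·ΔH°_rxn = 14.459 × -120 = -1735 kJ/s
Sensible, feed 24.8→25 °C: 1.2965 kJ/s
Outlet flows (mol/s): A 17.041, B 17.041, C 14.459
Sensible, products 25→41.9 °C: 112.78 kJ/s
Q = ΔH = -1620.9 kJ/s = -1620.9 kW
Heat removed = 97256 kJ/min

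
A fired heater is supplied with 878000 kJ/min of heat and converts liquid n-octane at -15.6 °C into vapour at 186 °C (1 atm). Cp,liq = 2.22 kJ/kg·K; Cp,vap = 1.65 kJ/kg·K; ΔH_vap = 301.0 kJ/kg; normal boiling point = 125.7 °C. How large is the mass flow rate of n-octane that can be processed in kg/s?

Δh = 2.22×(125.7−-15.6) + 301.0 + 1.65×(186−125.7) = 714.18 kJ/kg
Q = 878000 kJ/min = 14633 kJ/s = 14633 kJ/s
ṁ = Q/Δh = 14633 / 714.18 = 20.49 kg/s

ṁ = 20.5 kg/s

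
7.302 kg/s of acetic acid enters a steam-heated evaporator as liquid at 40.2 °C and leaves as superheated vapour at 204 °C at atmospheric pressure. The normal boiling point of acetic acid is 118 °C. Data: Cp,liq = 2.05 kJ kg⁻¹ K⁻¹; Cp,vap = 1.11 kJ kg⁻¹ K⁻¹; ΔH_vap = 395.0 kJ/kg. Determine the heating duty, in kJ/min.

liquid 40.2→118 °C: 159.49 kJ/kg
vaporisation at 118 °C: 395 kJ/kg
vapour 118→204 °C: 95.46 kJ/kg
Δh = 159.49 + 395 + 95.46 = 649.95 kJ/kg
Q = ṁ·Δh = 7.302 kg/s × 649.95 kJ/kg = 4745.9 kJ/s
|Q| = 4745.9 kW = 284760 kJ/min

Q = 285000 kJ/min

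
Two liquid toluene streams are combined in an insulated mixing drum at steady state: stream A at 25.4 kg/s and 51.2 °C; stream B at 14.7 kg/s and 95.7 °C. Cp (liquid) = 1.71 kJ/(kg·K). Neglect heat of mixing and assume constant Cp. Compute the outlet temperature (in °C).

T_out = 67.5 °C

No heat crosses the boundary, so H_out = H_in.
Σ ṁᵢCp,ᵢTᵢ = 25.4×1.71×51.2 + 14.7×1.71×95.7 = 4629.4
Σ ṁᵢCp,ᵢ = 25.4×1.71 + 14.7×1.71 = 68.571
T_out = 4629.4 / 68.571 = 67.513 °C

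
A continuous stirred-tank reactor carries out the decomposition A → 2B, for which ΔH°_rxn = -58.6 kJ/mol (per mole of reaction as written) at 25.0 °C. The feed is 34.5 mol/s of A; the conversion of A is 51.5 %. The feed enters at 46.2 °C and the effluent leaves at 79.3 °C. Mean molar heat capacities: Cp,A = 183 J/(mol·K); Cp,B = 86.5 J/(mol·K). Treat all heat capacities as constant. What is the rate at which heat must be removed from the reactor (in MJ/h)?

Extent of reaction ξ = 0.515 × 34.5 = 17.768 mol/s
Reaction term: ξ·ΔH°_rxn = 17.768 × -58.6 = -1041.2 kJ/s
Sensible, feed 46.2→25 °C: -133.85 kJ/s
Outlet flows (mol/s): A 16.732, B 35.535
Sensible, products 25→79.3 °C: 333.18 kJ/s
Q = ΔH = -841.85 kJ/s = -841.85 kW
Heat removed = 3030.6 MJ/h

Q_out = 3030 MJ/h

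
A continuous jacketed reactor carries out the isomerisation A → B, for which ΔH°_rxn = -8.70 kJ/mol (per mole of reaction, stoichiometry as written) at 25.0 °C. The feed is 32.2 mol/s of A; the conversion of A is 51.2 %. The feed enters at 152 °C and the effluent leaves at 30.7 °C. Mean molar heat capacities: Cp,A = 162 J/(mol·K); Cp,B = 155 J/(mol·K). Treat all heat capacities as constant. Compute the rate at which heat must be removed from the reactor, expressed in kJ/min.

Q_out = 46600 kJ/min

Extent of reaction ξ = 0.512 × 32.2 = 16.486 mol/s
Reaction term: ξ·ΔH°_rxn = 16.486 × -8.70 = -143.43 kJ/s
Sensible, feed 152→25 °C: -662.48 kJ/s
Outlet flows (mol/s): A 15.714, B 16.486
Sensible, products 25→30.7 °C: 29.076 kJ/s
Q = ΔH = -776.84 kJ/s = -776.84 kW
Heat removed = 46610 kJ/min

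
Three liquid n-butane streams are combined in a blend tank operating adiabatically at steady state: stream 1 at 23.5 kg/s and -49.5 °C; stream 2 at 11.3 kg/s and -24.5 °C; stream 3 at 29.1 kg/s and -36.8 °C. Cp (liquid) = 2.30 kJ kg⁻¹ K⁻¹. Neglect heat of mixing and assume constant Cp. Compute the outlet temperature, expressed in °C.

T_out = -39.3 °C

Energy balance with Q = 0: Σ ṁᵢCp,ᵢ(T_out − Tᵢ) = 0
Σ ṁᵢCp,ᵢTᵢ = 23.5×2.30×-49.5 + 11.3×2.30×-24.5 + 29.1×2.30×-36.8 = -5775.3
Σ ṁᵢCp,ᵢ = 23.5×2.30 + 11.3×2.30 + 29.1×2.30 = 146.97
T_out = -5775.3 / 146.97 = -39.295 °C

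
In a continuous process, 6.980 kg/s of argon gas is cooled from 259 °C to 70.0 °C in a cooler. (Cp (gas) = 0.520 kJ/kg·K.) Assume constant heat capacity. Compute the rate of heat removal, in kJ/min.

Q_c = 41200 kJ/min

Q = ṁ·Cp·ΔT = 6.980 × 0.520 × (70.0 − 259) = -685.99 kJ/s
Cooling duty = 41160 kJ/min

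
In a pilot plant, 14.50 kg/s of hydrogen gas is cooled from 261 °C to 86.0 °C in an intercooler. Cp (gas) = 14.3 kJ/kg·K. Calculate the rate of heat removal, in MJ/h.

Q = ṁ·Cp·ΔT = 14.50 × 14.3 × (86.0 − 261) = -36286 kJ/s
Cooling duty = 130630 MJ/h

Q_c = 131000 MJ/h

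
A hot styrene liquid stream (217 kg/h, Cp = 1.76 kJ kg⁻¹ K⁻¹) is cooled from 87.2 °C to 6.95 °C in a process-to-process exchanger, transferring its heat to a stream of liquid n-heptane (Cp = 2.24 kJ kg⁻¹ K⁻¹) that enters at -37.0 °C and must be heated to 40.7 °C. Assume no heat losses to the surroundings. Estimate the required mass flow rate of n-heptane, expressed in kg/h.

Heat released by hot stream: Q = 217 × 1.76 × (87.2 − 6.95) = 30649 kJ/h
Energy balance on cold side (adiabatic exchanger): Q = ṁ_c·Cp_c·(T_c,out − T_c,in)
ṁ_c = 30649 / [2.24 × (40.7 − -37.0)] = 176.1 kg/h

ṁ_c = 176 kg/h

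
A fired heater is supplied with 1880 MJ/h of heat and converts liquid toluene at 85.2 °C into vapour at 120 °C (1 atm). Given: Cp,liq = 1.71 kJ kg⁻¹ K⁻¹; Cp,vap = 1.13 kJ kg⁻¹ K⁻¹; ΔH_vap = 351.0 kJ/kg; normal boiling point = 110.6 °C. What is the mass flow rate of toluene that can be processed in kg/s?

Δh = 1.71×(110.6−85.2) + 351.0 + 1.13×(120−110.6) = 405.06 kJ/kg
Q = 1880 MJ/h = 522.22 kJ/s = 522.22 kJ/s
ṁ = Q/Δh = 522.22 / 405.06 = 1.2893 kg/s

ṁ = 1.29 kg/s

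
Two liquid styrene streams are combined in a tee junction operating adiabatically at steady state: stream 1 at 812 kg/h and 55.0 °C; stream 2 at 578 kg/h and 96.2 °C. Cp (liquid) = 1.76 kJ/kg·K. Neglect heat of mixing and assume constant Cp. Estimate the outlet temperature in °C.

Adiabatic, steady state ⇒ Σ ṁᵢCp,ᵢ(T_out − Tᵢ) = 0
Σ ṁᵢCp,ᵢTᵢ = 812×1.76×55.0 + 578×1.76×96.2 = 176460
Σ ṁᵢCp,ᵢ = 812×1.76 + 578×1.76 = 2446.4
T_out = 176460 / 2446.4 = 72.132 °C

T_out = 72.1 °C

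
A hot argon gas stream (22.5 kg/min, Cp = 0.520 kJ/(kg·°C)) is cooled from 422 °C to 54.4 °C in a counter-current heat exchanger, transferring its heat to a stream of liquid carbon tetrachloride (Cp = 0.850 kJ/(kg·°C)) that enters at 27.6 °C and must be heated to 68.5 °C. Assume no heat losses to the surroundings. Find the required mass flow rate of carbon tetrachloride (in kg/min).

ṁ_c = 124 kg/min

Heat released by hot stream: Q = 22.5 × 0.520 × (422 − 54.4) = 4300.9 kJ/min
Energy balance on cold side (adiabatic exchanger): Q = ṁ_c·Cp_c·(T_c,out − T_c,in)
ṁ_c = 4300.9 / [0.850 × (68.5 − 27.6)] = 123.71 kg/min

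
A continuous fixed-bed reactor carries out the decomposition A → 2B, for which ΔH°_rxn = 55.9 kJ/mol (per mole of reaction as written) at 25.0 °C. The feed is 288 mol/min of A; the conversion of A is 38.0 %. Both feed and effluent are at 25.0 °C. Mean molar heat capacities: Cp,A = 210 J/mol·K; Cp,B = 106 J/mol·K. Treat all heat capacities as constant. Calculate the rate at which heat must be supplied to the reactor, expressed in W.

Extent of reaction ξ = 0.380 × 288 = 109.44 mol/min
Reaction term: ξ·ΔH°_rxn = 109.44 × 55.9 = 6117.7 kJ/min
Q = ΔH = 6117.7 kJ/min = 101.96 kW
Heat supplied = 101960 W

Q_in = 102000 W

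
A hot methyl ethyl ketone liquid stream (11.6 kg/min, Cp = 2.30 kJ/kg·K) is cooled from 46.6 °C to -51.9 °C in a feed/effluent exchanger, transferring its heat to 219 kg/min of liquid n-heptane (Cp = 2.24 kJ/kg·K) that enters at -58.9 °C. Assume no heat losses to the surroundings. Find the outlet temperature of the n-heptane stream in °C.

T_c,out = -53.5 °C

Heat released by hot stream: Q = 11.6 × 2.30 × (46.6 − -51.9) = 2628 kJ/min
Energy balance on cold side (adiabatic exchanger): Q = ṁ_c·Cp_c·(T_c,out − T_c,in)
T_c,out = -58.9 + 2628/(219 × 2.24) = -53.543 °C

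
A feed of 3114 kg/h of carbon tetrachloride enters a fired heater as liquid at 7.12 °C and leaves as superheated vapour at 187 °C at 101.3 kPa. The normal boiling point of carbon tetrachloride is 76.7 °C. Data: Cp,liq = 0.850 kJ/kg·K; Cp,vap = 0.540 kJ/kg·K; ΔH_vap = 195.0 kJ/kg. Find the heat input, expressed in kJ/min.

liquid 7.12→76.7 °C: 59.143 kJ/kg
vaporisation at 76.7 °C: 195 kJ/kg
vapour 76.7→187 °C: 59.562 kJ/kg
Δh = 59.143 + 195 + 59.562 = 313.7 kJ/kg
Q = ṁ·Δh = 3114 kg/h × 313.7 kJ/kg = 976880 kJ/h
|Q| = 271.35 kW = 16281 kJ/min

Q = 16300 kJ/min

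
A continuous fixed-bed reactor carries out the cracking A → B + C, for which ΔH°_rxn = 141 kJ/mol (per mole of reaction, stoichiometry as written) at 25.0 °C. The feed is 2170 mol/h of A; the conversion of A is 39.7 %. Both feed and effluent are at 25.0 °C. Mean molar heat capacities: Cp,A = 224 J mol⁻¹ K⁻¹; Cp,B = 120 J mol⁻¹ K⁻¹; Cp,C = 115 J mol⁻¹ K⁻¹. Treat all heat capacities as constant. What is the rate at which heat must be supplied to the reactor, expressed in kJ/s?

Extent of reaction ξ = 0.397 × 2170 = 861.49 mol/h
Reaction term: ξ·ΔH°_rxn = 861.49 × 141 = 121470 kJ/h
Q = ΔH = 121470 kJ/h = 33.742 kW
Heat supplied = 33.742 kJ/s

Q_in = 33.7 kJ/s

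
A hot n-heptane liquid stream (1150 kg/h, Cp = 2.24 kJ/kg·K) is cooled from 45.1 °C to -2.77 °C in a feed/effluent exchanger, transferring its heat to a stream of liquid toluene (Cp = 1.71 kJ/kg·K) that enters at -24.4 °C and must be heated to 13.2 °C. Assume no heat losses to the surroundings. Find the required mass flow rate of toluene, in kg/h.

ṁ_c = 1920 kg/h

Heat released by hot stream: Q = 1150 × 2.24 × (45.1 − -2.77) = 123310 kJ/h
Energy balance on cold side (adiabatic exchanger): Q = ṁ_c·Cp_c·(T_c,out − T_c,in)
ṁ_c = 123310 / [1.71 × (13.2 − -24.4)] = 1917.9 kg/h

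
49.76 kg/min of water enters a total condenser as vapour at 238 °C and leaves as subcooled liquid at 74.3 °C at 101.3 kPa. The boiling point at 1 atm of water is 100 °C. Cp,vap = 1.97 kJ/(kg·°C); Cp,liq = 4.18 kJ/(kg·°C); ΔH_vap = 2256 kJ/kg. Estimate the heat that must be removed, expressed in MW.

Q_c = 2.19 MW

vapour 238→100 °C: -271.86 kJ/kg
condensation at 100 °C: -2256 kJ/kg
liquid 100→74.3 °C: -107.43 kJ/kg
Δh = -271.86 + -2256 + -107.43 = -2635.3 kJ/kg
Q = ṁ·Δh = 49.76 kg/min × -2635.3 kJ/kg = -131130 kJ/min
|Q| = 2185.5 kW = 2.1855 MW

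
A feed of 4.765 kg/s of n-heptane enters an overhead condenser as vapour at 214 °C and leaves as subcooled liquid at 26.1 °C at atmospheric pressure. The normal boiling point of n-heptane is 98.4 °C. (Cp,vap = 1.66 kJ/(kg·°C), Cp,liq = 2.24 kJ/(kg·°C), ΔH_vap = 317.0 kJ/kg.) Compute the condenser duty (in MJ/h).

Q_c = 11500 MJ/h

vapour 214→98.4 °C: -191.9 kJ/kg
condensation at 98.4 °C: -317 kJ/kg
liquid 98.4→26.1 °C: -161.95 kJ/kg
Δh = -191.9 + -317 + -161.95 = -670.85 kJ/kg
Q = ṁ·Δh = 4.765 kg/s × -670.85 kJ/kg = -3196.6 kJ/s
|Q| = 3196.6 kW = 11508 MJ/h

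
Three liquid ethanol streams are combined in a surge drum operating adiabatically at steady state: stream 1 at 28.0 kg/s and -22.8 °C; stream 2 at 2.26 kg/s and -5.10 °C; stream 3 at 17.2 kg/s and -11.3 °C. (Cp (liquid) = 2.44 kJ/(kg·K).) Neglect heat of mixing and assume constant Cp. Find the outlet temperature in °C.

T_out = -17.8 °C

Adiabatic, steady state ⇒ Σ ṁᵢCp,ᵢ(T_out − Tᵢ) = 0
Σ ṁᵢCp,ᵢTᵢ = 28.0×2.44×-22.8 + 2.26×2.44×-5.10 + 17.2×2.44×-11.3 = -2060.1
Σ ṁᵢCp,ᵢ = 28.0×2.44 + 2.26×2.44 + 17.2×2.44 = 115.8
T_out = -2060.1 / 115.8 = -17.789 °C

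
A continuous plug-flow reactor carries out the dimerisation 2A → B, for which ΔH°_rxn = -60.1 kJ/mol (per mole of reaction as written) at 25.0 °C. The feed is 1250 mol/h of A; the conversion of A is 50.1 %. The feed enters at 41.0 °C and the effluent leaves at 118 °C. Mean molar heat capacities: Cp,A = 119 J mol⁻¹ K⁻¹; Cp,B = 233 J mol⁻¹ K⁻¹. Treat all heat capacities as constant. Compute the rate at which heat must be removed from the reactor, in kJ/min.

Extent of reaction ξ = 0.501 × 1250 / 2 = 313.12 mol/h
Reaction term: ξ·ΔH°_rxn = 313.12 × -60.1 = -18819 kJ/h
Sensible, feed 41.0→25 °C: -2380 kJ/h
Outlet flows (mol/h): A 623.75, B 313.12
Sensible, products 25→118 °C: 13688 kJ/h
Q = ΔH = -7510.7 kJ/h = -2.0863 kW
Heat removed = 125.18 kJ/min

Q_out = 125 kJ/min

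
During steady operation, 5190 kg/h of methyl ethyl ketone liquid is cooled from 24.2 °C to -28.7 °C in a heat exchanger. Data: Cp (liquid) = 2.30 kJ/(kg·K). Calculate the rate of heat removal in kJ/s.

Q = ṁ·Cp·ΔT = 5190 × 2.30 × (-28.7 − 24.2) = -631470 kJ/h
Converting: 631470 / 3600 s = 175.41 kW

Q_c = 175 kJ/s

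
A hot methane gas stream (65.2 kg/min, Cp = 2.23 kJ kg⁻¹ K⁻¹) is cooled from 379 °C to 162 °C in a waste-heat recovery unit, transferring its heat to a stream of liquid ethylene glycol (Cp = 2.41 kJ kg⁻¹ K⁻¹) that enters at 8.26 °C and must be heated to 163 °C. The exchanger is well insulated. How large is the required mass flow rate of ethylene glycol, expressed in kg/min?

Heat released by hot stream: Q = 65.2 × 2.23 × (379 − 162) = 31551 kJ/min
Energy balance on cold side (adiabatic exchanger): Q = ṁ_c·Cp_c·(T_c,out − T_c,in)
ṁ_c = 31551 / [2.41 × (163 − 8.26)] = 84.604 kg/min

ṁ_c = 84.6 kg/min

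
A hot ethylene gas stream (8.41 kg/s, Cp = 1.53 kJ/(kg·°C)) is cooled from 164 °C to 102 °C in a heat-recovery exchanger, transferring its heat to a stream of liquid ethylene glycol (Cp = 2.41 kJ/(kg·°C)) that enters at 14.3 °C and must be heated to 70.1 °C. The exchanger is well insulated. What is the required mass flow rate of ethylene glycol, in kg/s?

Heat released by hot stream: Q = 8.41 × 1.53 × (164 − 102) = 797.77 kJ/s
Energy balance on cold side (adiabatic exchanger): Q = ṁ_c·Cp_c·(T_c,out − T_c,in)
ṁ_c = 797.77 / [2.41 × (70.1 − 14.3)] = 5.9324 kg/s

ṁ_c = 5.93 kg/s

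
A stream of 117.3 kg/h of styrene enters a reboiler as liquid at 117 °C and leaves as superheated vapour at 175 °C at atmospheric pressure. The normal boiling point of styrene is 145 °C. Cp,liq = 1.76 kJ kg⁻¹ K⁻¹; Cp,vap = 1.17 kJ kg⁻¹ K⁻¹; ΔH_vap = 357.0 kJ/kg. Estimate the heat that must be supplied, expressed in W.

Q = 14400 W

liquid 117→145 °C: 49.28 kJ/kg
vaporisation at 145 °C: 357 kJ/kg
vapour 145→175 °C: 35.1 kJ/kg
Δh = 49.28 + 357 + 35.1 = 441.38 kJ/kg
Q = ṁ·Δh = 117.3 kg/h × 441.38 kJ/kg = 51774 kJ/h
|Q| = 14.382 kW = 14382 W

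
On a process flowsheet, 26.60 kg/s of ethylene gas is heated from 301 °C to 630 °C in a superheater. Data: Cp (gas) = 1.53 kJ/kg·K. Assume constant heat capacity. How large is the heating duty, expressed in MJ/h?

Q = ṁ·Cp·ΔT = 26.60 × 1.53 × (630 − 301) = 13390 kJ/s
Heating duty = 48203 MJ/h

Q = 48200 MJ/h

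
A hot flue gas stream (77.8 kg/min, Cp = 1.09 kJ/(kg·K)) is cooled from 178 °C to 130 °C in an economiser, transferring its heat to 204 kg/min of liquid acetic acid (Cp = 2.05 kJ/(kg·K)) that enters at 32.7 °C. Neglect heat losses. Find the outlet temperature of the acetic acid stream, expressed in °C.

Heat released by hot stream: Q = 77.8 × 1.09 × (178 − 130) = 4070.5 kJ/min
Energy balance on cold side (adiabatic exchanger): Q = ṁ_c·Cp_c·(T_c,out − T_c,in)
T_c,out = 32.7 + 4070.5/(204 × 2.05) = 42.433 °C

T_c,out = 42.4 °C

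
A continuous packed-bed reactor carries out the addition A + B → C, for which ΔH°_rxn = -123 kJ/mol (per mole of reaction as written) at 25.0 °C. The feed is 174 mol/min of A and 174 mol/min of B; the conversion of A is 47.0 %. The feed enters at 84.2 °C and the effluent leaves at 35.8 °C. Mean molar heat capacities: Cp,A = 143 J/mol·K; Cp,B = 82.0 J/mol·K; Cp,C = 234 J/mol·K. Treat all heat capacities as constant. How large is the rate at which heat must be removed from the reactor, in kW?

Extent of reaction ξ = 0.470 × 174 = 81.78 mol/min
Reaction term: ξ·ΔH°_rxn = 81.78 × -123 = -10059 kJ/min
Sensible, feed 84.2→25 °C: -2317.7 kJ/min
Outlet flows (mol/min): A 92.22, B 92.22, C 81.78
Sensible, products 25→35.8 °C: 430.77 kJ/min
Q = ΔH = -11946 kJ/min = -199.1 kW
Heat removed = 199.1 kW

Q_out = 199 kW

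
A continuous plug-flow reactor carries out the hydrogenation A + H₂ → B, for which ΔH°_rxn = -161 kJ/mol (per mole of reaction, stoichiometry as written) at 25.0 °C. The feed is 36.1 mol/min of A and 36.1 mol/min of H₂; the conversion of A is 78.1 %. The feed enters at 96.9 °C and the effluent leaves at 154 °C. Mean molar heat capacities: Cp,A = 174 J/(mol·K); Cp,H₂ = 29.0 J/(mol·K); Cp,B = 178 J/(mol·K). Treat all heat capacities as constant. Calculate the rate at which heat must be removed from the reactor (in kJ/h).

Extent of reaction ξ = 0.781 × 36.1 = 28.194 mol/min
Reaction term: ξ·ΔH°_rxn = 28.194 × -161 = -4539.3 kJ/min
Sensible, feed 96.9→25 °C: -526.9 kJ/min
Outlet flows (mol/min): A 7.9059, H₂ 7.9059, B 28.194
Sensible, products 25→154 °C: 854.42 kJ/min
Q = ΔH = -4211.7 kJ/min = -70.196 kW
Heat removed = 252700 kJ/h

Q_out = 253000 kJ/h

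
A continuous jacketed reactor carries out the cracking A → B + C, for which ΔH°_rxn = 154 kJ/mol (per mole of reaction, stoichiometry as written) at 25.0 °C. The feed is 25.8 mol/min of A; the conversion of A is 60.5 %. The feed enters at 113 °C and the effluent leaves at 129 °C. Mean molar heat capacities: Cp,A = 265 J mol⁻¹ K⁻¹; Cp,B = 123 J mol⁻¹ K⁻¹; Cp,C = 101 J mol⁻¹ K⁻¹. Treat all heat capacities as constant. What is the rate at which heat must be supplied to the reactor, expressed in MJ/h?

Extent of reaction ξ = 0.605 × 25.8 = 15.609 mol/min
Reaction term: ξ·ΔH°_rxn = 15.609 × 154 = 2403.8 kJ/min
Sensible, feed 113→25 °C: -601.66 kJ/min
Outlet flows (mol/min): A 10.191, B 15.609, C 15.609
Sensible, products 25→129 °C: 644.49 kJ/min
Q = ΔH = 2446.6 kJ/min = 40.777 kW
Heat supplied = 146.8 MJ/h

Q_in = 147 MJ/h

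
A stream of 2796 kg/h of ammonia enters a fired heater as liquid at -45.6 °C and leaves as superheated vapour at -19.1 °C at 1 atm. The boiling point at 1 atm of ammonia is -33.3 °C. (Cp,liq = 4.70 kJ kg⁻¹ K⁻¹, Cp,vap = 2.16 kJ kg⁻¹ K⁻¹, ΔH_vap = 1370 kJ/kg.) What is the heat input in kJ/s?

liquid -45.6→-33.3 °C: 57.81 kJ/kg
vaporisation at -33.3 °C: 1370 kJ/kg
vapour -33.3→-19.1 °C: 30.672 kJ/kg
Δh = 57.81 + 1370 + 30.672 = 1458.5 kJ/kg
Q = ṁ·Δh = 2796 kg/h × 1458.5 kJ/kg = 4.0779e+06 kJ/h
|Q| = 1132.8 kW

Q = 1130 kJ/s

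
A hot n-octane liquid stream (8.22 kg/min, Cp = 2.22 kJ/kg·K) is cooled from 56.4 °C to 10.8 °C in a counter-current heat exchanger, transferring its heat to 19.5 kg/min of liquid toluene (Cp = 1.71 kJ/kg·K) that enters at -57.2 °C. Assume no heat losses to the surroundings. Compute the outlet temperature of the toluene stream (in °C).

T_c,out = -32.2 °C

Heat released by hot stream: Q = 8.22 × 2.22 × (56.4 − 10.8) = 832.13 kJ/min
Energy balance on cold side (adiabatic exchanger): Q = ṁ_c·Cp_c·(T_c,out − T_c,in)
T_c,out = -57.2 + 832.13/(19.5 × 1.71) = -32.245 °C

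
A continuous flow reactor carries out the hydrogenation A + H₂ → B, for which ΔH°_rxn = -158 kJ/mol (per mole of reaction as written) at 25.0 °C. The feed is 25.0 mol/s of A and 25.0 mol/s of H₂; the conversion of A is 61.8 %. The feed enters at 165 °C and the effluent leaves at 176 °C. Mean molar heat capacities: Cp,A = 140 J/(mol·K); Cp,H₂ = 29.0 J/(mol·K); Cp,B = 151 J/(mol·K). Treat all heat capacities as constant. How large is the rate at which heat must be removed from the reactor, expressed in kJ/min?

Q_out = 146000 kJ/min

Extent of reaction ξ = 0.618 × 25.0 = 15.45 mol/s
Reaction term: ξ·ΔH°_rxn = 15.45 × -158 = -2441.1 kJ/s
Sensible, feed 165→25 °C: -591.5 kJ/s
Outlet flows (mol/s): A 9.55, H₂ 9.55, B 15.45
Sensible, products 25→176 °C: 595.98 kJ/s
Q = ΔH = -2436.6 kJ/s = -2436.6 kW
Heat removed = 146200 kJ/min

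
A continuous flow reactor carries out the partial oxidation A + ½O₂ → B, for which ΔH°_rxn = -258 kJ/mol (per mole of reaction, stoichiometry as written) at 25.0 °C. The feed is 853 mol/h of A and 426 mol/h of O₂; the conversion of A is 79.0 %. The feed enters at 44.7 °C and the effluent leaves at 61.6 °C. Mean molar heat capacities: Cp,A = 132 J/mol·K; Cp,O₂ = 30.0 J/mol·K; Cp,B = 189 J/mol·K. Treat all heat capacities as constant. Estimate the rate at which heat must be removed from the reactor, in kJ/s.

Extent of reaction ξ = 0.790 × 853 = 673.87 mol/h
Reaction term: ξ·ΔH°_rxn = 673.87 × -258 = -173860 kJ/h
Sensible, feed 44.7→25 °C: -2469.9 kJ/h
Outlet flows (mol/h): A 179.13, O₂ 89.065, B 673.87
Sensible, products 25→61.6 °C: 5624.6 kJ/h
Q = ΔH = -170700 kJ/h = -47.418 kW
Heat removed = 47.418 kJ/s

Q_out = 47.4 kJ/s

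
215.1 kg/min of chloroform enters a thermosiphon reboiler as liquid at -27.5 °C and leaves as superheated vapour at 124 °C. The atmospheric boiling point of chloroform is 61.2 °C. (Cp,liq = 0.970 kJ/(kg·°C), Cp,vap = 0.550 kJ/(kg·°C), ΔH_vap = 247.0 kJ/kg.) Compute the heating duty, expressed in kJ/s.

Q = 1320 kJ/s

liquid -27.5→61.2 °C: 86.039 kJ/kg
vaporisation at 61.2 °C: 247 kJ/kg
vapour 61.2→124 °C: 34.54 kJ/kg
Δh = 86.039 + 247 + 34.54 = 367.58 kJ/kg
Q = ṁ·Δh = 215.1 kg/min × 367.58 kJ/kg = 79066 kJ/min
|Q| = 1317.8 kW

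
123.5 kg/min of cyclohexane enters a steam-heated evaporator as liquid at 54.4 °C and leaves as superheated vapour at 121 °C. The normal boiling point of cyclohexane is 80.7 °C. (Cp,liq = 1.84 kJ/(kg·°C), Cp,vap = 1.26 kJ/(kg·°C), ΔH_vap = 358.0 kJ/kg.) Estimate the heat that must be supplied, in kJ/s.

Q = 941 kJ/s

liquid 54.4→80.7 °C: 48.392 kJ/kg
vaporisation at 80.7 °C: 358 kJ/kg
vapour 80.7→121 °C: 50.778 kJ/kg
Δh = 48.392 + 358 + 50.778 = 457.17 kJ/kg
Q = ṁ·Δh = 123.5 kg/min × 457.17 kJ/kg = 56460 kJ/min
|Q| = 941.01 kW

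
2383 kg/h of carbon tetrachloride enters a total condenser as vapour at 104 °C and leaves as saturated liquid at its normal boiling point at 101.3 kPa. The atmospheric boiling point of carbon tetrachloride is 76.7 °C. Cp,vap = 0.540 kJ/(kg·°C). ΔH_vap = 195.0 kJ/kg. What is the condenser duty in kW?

vapour 104→76.7 °C: -14.742 kJ/kg
condensation at 76.7 °C: -195 kJ/kg
Δh = -14.742 + -195 = -209.74 kJ/kg
Q = ṁ·Δh = 2383 kg/h × -209.74 kJ/kg = -499820 kJ/h
|Q| = 138.84 kW

Q_c = 139 kW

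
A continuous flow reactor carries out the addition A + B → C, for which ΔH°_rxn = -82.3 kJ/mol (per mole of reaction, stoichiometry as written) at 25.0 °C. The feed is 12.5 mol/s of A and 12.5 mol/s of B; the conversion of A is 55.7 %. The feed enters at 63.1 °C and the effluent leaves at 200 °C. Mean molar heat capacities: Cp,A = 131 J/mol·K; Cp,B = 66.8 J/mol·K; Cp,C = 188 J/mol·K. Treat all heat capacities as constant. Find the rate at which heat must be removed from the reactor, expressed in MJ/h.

Q_out = 887 MJ/h

Extent of reaction ξ = 0.557 × 12.5 = 6.9625 mol/s
Reaction term: ξ·ΔH°_rxn = 6.9625 × -82.3 = -573.01 kJ/s
Sensible, feed 63.1→25 °C: -94.202 kJ/s
Outlet flows (mol/s): A 5.5375, B 5.5375, C 6.9625
Sensible, products 25→200 °C: 420.75 kJ/s
Q = ΔH = -246.47 kJ/s = -246.47 kW
Heat removed = 887.29 MJ/h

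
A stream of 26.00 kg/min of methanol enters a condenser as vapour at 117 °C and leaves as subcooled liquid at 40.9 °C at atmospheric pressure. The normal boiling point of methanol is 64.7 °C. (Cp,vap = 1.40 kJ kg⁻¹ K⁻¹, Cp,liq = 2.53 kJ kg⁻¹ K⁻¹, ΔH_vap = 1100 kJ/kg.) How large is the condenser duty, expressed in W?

vapour 117→64.7 °C: -73.22 kJ/kg
condensation at 64.7 °C: -1100 kJ/kg
liquid 64.7→40.9 °C: -60.214 kJ/kg
Δh = -73.22 + -1100 + -60.214 = -1233.4 kJ/kg
Q = ṁ·Δh = 26.00 kg/min × -1233.4 kJ/kg = -32069 kJ/min
|Q| = 534.49 kW = 534490 W

Q_c = 534000 W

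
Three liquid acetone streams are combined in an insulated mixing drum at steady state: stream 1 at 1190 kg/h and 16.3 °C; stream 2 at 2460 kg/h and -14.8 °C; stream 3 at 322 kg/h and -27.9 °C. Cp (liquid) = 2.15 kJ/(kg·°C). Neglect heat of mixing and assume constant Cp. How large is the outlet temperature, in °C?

T_out = -6.54 °C

Energy balance with Q = 0: Σ ṁᵢCp,ᵢ(T_out − Tᵢ) = 0
Σ ṁᵢCp,ᵢTᵢ = 1190×2.15×16.3 + 2460×2.15×-14.8 + 322×2.15×-27.9 = -55889
Σ ṁᵢCp,ᵢ = 1190×2.15 + 2460×2.15 + 322×2.15 = 8539.8
T_out = -55889 / 8539.8 = -6.5445 °C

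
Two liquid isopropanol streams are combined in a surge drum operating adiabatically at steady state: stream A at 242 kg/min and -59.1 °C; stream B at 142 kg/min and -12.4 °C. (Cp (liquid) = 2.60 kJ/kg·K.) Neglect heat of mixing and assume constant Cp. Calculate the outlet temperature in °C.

T_out = -41.8 °C

Adiabatic, steady state ⇒ Σ ṁᵢCp,ᵢ(T_out − Tᵢ) = 0
Σ ṁᵢCp,ᵢTᵢ = 242×2.60×-59.1 + 142×2.60×-12.4 = -41764
Σ ṁᵢCp,ᵢ = 242×2.60 + 142×2.60 = 998.4
T_out = -41764 / 998.4 = -41.831 °C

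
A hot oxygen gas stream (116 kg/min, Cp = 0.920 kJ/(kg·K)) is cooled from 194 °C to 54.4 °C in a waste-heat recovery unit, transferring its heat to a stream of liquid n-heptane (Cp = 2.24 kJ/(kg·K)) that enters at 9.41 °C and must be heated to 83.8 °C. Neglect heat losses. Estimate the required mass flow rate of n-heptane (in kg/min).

Heat released by hot stream: Q = 116 × 0.920 × (194 − 54.4) = 14898 kJ/min
Energy balance on cold side (adiabatic exchanger): Q = ṁ_c·Cp_c·(T_c,out − T_c,in)
ṁ_c = 14898 / [2.24 × (83.8 − 9.41)] = 89.406 kg/min

ṁ_c = 89.4 kg/min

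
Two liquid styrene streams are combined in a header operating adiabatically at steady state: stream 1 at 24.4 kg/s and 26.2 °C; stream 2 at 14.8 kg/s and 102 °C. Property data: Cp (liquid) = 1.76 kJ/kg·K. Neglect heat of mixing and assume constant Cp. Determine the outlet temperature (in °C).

T_out = 54.8 °C

Adiabatic, steady state ⇒ Σ ṁᵢCp,ᵢ(T_out − Tᵢ) = 0
Σ ṁᵢCp,ᵢTᵢ = 24.4×1.76×26.2 + 14.8×1.76×102 = 3782
Σ ṁᵢCp,ᵢ = 24.4×1.76 + 14.8×1.76 = 68.992
T_out = 3782 / 68.992 = 54.818 °C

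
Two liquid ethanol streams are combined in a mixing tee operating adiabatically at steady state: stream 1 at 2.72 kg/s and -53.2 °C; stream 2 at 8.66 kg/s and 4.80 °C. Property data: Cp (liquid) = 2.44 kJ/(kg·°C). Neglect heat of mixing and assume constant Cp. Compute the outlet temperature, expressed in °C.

No heat crosses the boundary, so H_out = H_in.
T_out = Σ ṁᵢCp,ᵢTᵢ / Σ ṁᵢCp,ᵢ
      = -251.65 / 27.767 = -9.0629 °C

T_out = -9.06 °C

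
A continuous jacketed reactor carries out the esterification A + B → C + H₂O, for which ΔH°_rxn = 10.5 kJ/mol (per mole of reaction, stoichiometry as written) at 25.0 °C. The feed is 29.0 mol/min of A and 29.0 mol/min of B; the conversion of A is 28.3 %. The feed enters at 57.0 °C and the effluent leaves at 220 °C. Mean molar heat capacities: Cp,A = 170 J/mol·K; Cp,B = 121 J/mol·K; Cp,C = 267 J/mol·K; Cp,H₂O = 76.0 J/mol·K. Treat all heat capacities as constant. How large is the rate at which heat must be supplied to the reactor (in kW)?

Q_in = 25.7 kW

Extent of reaction ξ = 0.283 × 29.0 = 8.207 mol/min
Reaction term: ξ·ΔH°_rxn = 8.207 × 10.5 = 86.173 kJ/min
Sensible, feed 57.0→25 °C: -270.05 kJ/min
Outlet flows (mol/min): A 20.793, B 20.793, C 8.207, H₂O 8.207
Sensible, products 25→220 °C: 1728.8 kJ/min
Q = ΔH = 1544.9 kJ/min = 25.749 kW
Heat supplied = 25.749 kW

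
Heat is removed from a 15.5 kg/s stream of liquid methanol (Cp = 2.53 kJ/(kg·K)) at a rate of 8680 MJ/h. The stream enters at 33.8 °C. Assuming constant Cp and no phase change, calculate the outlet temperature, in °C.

Q = 8680 MJ/h = 2411.1 kJ/s
ΔT = Q/(ṁ·Cp) = 2411.1/(15.5×2.53) = 61.484 K
T_out = 33.8 − 61.484 = -27.684 °C

T_out = -27.7 °C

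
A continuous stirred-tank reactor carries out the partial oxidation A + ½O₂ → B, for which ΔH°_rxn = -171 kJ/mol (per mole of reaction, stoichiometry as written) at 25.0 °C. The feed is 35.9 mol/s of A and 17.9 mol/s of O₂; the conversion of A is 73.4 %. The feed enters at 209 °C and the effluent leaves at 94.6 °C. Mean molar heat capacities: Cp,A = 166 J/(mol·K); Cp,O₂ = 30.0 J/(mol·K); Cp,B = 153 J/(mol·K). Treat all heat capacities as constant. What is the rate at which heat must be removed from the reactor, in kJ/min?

Extent of reaction ξ = 0.734 × 35.9 = 26.351 mol/s
Reaction term: ξ·ΔH°_rxn = 26.351 × -171 = -4506 kJ/s
Sensible, feed 209→25 °C: -1195.3 kJ/s
Outlet flows (mol/s): A 9.5494, O₂ 4.7247, B 26.351
Sensible, products 25→94.6 °C: 400.8 kJ/s
Q = ΔH = -5300.5 kJ/s = -5300.5 kW
Heat removed = 318030 kJ/min

Q_out = 318000 kJ/min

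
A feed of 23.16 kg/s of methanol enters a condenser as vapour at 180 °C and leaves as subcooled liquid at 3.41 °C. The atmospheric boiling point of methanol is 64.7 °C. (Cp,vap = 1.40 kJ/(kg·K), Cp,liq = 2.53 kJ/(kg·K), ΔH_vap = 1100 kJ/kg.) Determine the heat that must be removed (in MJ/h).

Q_c = 118000 MJ/h

vapour 180→64.7 °C: -161.42 kJ/kg
condensation at 64.7 °C: -1100 kJ/kg
liquid 64.7→3.41 °C: -155.06 kJ/kg
Δh = -161.42 + -1100 + -155.06 = -1416.5 kJ/kg
Q = ṁ·Δh = 23.16 kg/s × -1416.5 kJ/kg = -32806 kJ/s
|Q| = 32806 kW = 118100 MJ/h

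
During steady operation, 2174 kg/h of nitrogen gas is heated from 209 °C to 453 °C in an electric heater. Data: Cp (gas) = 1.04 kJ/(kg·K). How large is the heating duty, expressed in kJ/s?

Q = 153 kJ/s

Q = ṁ·Cp·ΔT = 2174 × 1.04 × (453 − 209) = 551670 kJ/h
Converting: 551670 / 3600 s = 153.24 kW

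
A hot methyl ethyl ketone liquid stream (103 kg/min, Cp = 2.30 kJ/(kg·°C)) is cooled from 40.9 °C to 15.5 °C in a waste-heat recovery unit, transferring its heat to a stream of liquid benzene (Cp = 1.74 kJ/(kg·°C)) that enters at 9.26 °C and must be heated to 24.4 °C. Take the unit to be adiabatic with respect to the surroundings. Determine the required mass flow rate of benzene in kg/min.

Heat released by hot stream: Q = 103 × 2.30 × (40.9 − 15.5) = 6017.3 kJ/min
Energy balance on cold side (adiabatic exchanger): Q = ṁ_c·Cp_c·(T_c,out − T_c,in)
ṁ_c = 6017.3 / [1.74 × (24.4 − 9.26)] = 228.41 kg/min

ṁ_c = 228 kg/min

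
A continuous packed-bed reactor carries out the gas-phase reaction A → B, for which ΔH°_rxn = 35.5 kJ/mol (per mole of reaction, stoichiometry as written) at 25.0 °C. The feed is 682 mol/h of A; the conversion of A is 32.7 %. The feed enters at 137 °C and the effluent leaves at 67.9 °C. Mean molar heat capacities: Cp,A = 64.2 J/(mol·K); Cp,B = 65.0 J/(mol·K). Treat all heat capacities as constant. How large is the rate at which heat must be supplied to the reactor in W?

Q_in = 1360 W

Extent of reaction ξ = 0.327 × 682 = 223.01 mol/h
Reaction term: ξ·ΔH°_rxn = 223.01 × 35.5 = 7917 kJ/h
Sensible, feed 137→25 °C: -4903.9 kJ/h
Outlet flows (mol/h): A 458.99, B 223.01
Sensible, products 25→67.9 °C: 1886 kJ/h
Q = ΔH = 4899.1 kJ/h = 1.3609 kW
Heat supplied = 1360.9 W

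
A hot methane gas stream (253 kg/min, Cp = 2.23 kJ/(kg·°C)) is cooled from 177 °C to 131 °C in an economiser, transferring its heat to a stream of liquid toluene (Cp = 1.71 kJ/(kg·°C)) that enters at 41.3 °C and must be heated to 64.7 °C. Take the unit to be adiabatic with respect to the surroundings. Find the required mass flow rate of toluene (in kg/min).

Heat released by hot stream: Q = 253 × 2.23 × (177 − 131) = 25953 kJ/min
Energy balance on cold side (adiabatic exchanger): Q = ṁ_c·Cp_c·(T_c,out − T_c,in)
ṁ_c = 25953 / [1.71 × (64.7 − 41.3)] = 648.59 kg/min

ṁ_c = 649 kg/min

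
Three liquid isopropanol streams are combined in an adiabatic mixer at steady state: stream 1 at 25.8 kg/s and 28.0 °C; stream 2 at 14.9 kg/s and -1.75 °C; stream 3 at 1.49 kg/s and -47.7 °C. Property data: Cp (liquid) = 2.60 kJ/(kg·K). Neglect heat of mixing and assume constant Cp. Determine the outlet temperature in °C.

T_out = 14.8 °C

No heat crosses the boundary, so H_out = H_in.
T_out = Σ ṁᵢCp,ᵢTᵢ / Σ ṁᵢCp,ᵢ
      = 1625.7 / 109.69 = 14.82 °C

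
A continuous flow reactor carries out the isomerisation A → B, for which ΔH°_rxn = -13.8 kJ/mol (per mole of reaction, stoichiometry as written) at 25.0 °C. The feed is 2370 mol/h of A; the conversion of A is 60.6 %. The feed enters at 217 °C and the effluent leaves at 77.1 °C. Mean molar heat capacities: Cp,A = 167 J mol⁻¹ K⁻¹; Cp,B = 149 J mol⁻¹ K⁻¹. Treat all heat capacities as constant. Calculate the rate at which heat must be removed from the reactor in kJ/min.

Extent of reaction ξ = 0.606 × 2370 = 1436.2 mol/h
Reaction term: ξ·ΔH°_rxn = 1436.2 × -13.8 = -19820 kJ/h
Sensible, feed 217→25 °C: -75992 kJ/h
Outlet flows (mol/h): A 933.78, B 1436.2
Sensible, products 25→77.1 °C: 19274 kJ/h
Q = ΔH = -76538 kJ/h = -21.26 kW
Heat removed = 1275.6 kJ/min

Q_out = 1280 kJ/min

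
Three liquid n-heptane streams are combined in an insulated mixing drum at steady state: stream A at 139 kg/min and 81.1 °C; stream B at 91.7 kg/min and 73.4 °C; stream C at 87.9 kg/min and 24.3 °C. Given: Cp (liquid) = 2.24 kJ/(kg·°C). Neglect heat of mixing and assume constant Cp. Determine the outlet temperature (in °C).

Energy balance with Q = 0: Σ ṁᵢCp,ᵢ(T_out − Tᵢ) = 0
Σ ṁᵢCp,ᵢTᵢ = 139×2.24×81.1 + 91.7×2.24×73.4 + 87.9×2.24×24.3 = 45113
Σ ṁᵢCp,ᵢ = 139×2.24 + 91.7×2.24 + 87.9×2.24 = 713.66
T_out = 45113 / 713.66 = 63.213 °C

T_out = 63.2 °C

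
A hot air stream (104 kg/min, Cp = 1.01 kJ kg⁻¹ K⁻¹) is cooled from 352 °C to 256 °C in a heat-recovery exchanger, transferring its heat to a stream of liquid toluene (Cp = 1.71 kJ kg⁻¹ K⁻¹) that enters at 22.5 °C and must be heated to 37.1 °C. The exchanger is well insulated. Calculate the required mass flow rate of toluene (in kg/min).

Heat released by hot stream: Q = 104 × 1.01 × (352 − 256) = 10084 kJ/min
Energy balance on cold side (adiabatic exchanger): Q = ṁ_c·Cp_c·(T_c,out − T_c,in)
ṁ_c = 10084 / [1.71 × (37.1 − 22.5)] = 403.9 kg/min

ṁ_c = 404 kg/min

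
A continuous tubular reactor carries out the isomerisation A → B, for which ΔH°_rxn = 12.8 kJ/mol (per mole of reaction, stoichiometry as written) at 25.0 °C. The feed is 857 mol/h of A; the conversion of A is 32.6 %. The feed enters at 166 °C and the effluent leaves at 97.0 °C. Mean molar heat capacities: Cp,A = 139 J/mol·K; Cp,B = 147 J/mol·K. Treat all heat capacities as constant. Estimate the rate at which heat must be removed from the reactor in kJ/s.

Extent of reaction ξ = 0.326 × 857 = 279.38 mol/h
Reaction term: ξ·ΔH°_rxn = 279.38 × 12.8 = 3576.1 kJ/h
Sensible, feed 166→25 °C: -16796 kJ/h
Outlet flows (mol/h): A 577.62, B 279.38
Sensible, products 25→97.0 °C: 8737.8 kJ/h
Q = ΔH = -4482.5 kJ/h = -1.2451 kW
Heat removed = 1.2451 kJ/s

Q_out = 1.25 kJ/s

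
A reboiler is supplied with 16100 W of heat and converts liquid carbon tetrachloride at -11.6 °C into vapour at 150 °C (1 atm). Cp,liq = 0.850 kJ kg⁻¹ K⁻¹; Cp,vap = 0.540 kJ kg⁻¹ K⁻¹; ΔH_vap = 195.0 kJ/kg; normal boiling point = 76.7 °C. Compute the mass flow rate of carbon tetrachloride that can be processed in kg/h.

ṁ = 187 kg/h

Δh = 0.850×(76.7−-11.6) + 195.0 + 0.540×(150−76.7) = 309.64 kJ/kg
Q = 16100 W = 16.1 kJ/s = 57960 kJ/h
ṁ = Q/Δh = 57960 / 309.64 = 187.19 kg/h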